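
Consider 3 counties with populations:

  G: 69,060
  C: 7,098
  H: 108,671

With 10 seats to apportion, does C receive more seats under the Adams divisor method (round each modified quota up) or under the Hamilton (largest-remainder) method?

Adams: G 4, C 1, H 5.
Hamilton: G 4, C 0, H 6.
C gets 1 under Adams and 0 under Hamilton.

Adams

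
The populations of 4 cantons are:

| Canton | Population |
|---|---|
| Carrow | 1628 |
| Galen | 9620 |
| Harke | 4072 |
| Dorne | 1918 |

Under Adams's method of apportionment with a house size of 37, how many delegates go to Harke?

Standard divisor 17238/37 ≈ 465.892; standard quotas: Carrow 3.494, Galen 20.649, Harke 8.740, Dorne 4.117.
Rounding up gives 4, 21, 9, 5 = 39 seats, so the divisor must be adjusted.
With modified divisor 500: modified quotas Carrow 3.256, Galen 19.240, Harke 8.144, Dorne 3.836.
Rounding up: Carrow 4, Galen 20, Harke 9, Dorne 4 (total 37).
Harke receives 9.

9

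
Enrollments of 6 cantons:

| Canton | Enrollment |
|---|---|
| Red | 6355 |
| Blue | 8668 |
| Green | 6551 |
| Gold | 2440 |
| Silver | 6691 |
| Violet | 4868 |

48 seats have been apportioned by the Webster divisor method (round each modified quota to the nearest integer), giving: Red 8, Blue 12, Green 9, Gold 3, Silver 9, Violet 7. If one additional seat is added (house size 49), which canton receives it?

Red

Priority for the next seat is population ÷ (current seats + 0.5).
Priorities: Red 747.647, Blue 693.440, Green 689.579, Gold 697.143, Silver 704.316, Violet 649.067.
Highest priority: Red.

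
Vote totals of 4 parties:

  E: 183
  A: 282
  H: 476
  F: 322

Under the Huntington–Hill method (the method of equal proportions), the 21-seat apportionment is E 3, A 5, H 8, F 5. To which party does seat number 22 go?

F

Priority for the next seat is population ÷ (√(s·(s+1))).
Priorities: E 52.828, A 51.486, H 56.097, F 58.789.
Highest priority: F.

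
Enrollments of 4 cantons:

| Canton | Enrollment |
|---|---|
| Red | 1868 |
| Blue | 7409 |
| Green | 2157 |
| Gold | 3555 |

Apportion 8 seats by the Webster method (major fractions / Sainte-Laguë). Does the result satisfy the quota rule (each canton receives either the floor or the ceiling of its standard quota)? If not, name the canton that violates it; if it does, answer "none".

Standard quotas: Red 0.997, Blue 3.954, Green 1.151, Gold 1.897.
Webster allocation: Red 1, Blue 4, Green 1, Gold 2.
Every allocation lies between the lower and upper quota.

none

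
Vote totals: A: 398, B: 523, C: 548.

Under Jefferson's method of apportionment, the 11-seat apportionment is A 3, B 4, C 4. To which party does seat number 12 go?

C

Priority for the next seat is population ÷ (current seats + 1).
Priorities: A 99.500, B 104.600, C 109.600.
Highest priority: C.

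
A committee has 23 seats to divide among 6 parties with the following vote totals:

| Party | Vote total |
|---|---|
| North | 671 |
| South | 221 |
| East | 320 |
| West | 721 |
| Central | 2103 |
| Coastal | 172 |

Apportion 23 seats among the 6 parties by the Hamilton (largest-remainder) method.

North 4; South 1; East 2; West 4; Central 11; Coastal 1

The standard divisor is 4208/23 ≈ 182.957.
Standard quotas: North 3.668, South 1.208, East 1.749, West 3.941, Central 11.495, Coastal 0.940.
Lower quotas: North 3, South 1, East 1, West 3, Central 11, Coastal 0 (sum 19, leaving 4 seats).
Remainders in descending order: West 0.941, Coastal 0.940, East 0.749, North 0.668, Central 0.495, South 0.208.
The surplus seats go to West, Coastal, East, North.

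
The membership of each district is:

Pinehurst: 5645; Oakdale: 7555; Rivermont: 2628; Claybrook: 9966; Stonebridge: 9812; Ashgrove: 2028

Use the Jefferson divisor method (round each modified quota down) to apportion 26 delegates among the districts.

Standard divisor 37634/26 ≈ 1447.462; standard quotas: Pinehurst 3.900, Oakdale 5.219, Rivermont 1.816, Claybrook 6.885, Stonebridge 6.779, Ashgrove 1.401.
Rounding down gives 3, 5, 1, 6, 6, 1 = 22 seats, so the divisor must be adjusted.
With modified divisor 1300: modified quotas Pinehurst 4.342, Oakdale 5.812, Rivermont 2.022, Claybrook 7.666, Stonebridge 7.548, Ashgrove 1.560.
Rounding down: Pinehurst 4, Oakdale 5, Rivermont 2, Claybrook 7, Stonebridge 7, Ashgrove 1 (total 26).

Pinehurst 4, Oakdale 5, Rivermont 2, Claybrook 7, Stonebridge 7, Ashgrove 1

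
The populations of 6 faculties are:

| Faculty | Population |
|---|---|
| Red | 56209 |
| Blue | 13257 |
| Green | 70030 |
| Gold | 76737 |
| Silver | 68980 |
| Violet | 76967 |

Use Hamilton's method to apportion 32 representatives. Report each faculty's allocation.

Total 362180; standard divisor 362180/32 ≈ 11318.125.
Standard quotas: Red 4.9663, Blue 1.1713, Green 6.1874, Gold 6.7800, Silver 6.0946, Violet 6.8003.
Lower quotas: Red 4, Blue 1, Green 6, Gold 6, Silver 6, Violet 6 (sum 29, leaving 3 seats).
Remainders in descending order: Red 0.9663, Violet 0.8003, Gold 0.7800, Green 0.1874, Blue 0.1713, Silver 0.0946.
The surplus seats go to Red, Violet, Gold.

Red 5, Blue 1, Green 6, Gold 7, Silver 6, Violet 7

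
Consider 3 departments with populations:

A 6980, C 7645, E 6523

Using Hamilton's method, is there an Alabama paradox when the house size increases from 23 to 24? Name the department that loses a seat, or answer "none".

At 23 seats: A 8, C 8, E 7.
At 24 seats: A 8, C 9, E 7.
No department's allocation decreased.

none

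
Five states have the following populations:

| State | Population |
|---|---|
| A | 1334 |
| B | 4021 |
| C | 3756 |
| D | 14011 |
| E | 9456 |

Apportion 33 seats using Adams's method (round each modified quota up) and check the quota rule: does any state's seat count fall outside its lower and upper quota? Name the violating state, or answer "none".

Standard quotas: A 1.351, B 4.073, C 3.805, D 14.192, E 9.578.
Adams allocation: A 2, B 4, C 4, D 14, E 9.
Every allocation lies between the lower and upper quota.

none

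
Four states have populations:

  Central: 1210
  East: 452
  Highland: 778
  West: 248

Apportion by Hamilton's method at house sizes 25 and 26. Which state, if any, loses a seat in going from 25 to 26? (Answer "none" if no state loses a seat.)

West

At 25 seats: Central 11, East 4, Highland 7, West 3.
At 26 seats: Central 12, East 4, Highland 8, West 2.
West drops from 3 to 2.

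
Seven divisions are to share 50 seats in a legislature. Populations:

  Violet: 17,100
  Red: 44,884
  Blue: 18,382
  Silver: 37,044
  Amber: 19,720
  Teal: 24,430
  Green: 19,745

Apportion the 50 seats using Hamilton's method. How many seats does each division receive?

Total 181305; standard divisor 181305/50 ≈ 3626.1.
Standard quotas: Violet 4.7158, Red 12.3780, Blue 5.0694, Silver 10.2159, Amber 5.4383, Teal 6.7373, Green 5.4452.
Lower quotas: Violet 4, Red 12, Blue 5, Silver 10, Amber 5, Teal 6, Green 5 (sum 47, leaving 3 seats).
Remainders in descending order: Teal 0.7373, Violet 0.7158, Green 0.4452, Amber 0.4383, Red 0.3780, Silver 0.2159, Blue 0.0694.
Largest remainders: Teal, Violet, Green receive the extra seats.

Violet: 5, Red: 12, Blue: 5, Silver: 10, Amber: 5, Teal: 7, Green: 6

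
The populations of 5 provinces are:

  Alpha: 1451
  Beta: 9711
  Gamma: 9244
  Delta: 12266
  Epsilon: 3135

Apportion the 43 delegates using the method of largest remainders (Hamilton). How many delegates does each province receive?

Alpha 2, Beta 11, Gamma 11, Delta 15, Epsilon 4

Standard divisor: 35807 ÷ 43 ≈ 832.721.
Standard quotas: Alpha 1.7425, Beta 11.6618, Gamma 11.1010, Delta 14.7300, Epsilon 3.7648.
Lower quotas: Alpha 1, Beta 11, Gamma 11, Delta 14, Epsilon 3 (sum 40, leaving 3 seats).
Remainders in descending order: Epsilon 0.7648, Alpha 0.7425, Delta 0.7300, Beta 0.6618, Gamma 0.1010.
Largest remainders: Epsilon, Alpha, Delta receive the extra seats.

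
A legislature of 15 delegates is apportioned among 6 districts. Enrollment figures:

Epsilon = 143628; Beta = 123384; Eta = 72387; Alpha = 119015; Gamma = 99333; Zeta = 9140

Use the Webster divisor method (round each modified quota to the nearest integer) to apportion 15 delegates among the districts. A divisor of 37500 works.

Epsilon 4; Beta 3; Eta 2; Alpha 3; Gamma 3; Zeta 0

With modified divisor 37500: modified quotas Epsilon 3.830, Beta 3.290, Eta 1.930, Alpha 3.174, Gamma 2.649, Zeta 0.244.
Rounding to the nearest integer: Epsilon 4, Beta 3, Eta 2, Alpha 3, Gamma 3, Zeta 0 (total 15).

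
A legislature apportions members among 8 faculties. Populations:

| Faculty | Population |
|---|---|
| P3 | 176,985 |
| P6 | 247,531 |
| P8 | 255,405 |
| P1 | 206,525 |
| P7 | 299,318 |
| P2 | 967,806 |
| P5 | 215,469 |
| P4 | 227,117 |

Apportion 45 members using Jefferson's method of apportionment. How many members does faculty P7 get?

5

Standard divisor 2596156/45 ≈ 57692.356; standard quotas: P3 3.068, P6 4.291, P8 4.427, P1 3.580, P7 5.188, P2 16.775, P5 3.735, P4 3.937.
Rounding down gives 3, 4, 4, 3, 5, 16, 3, 3 = 41 seats, so the divisor must be adjusted.
With modified divisor 52700: modified quotas P3 3.358, P6 4.697, P8 4.846, P1 3.919, P7 5.680, P2 18.364, P5 4.089, P4 4.310.
Rounding down: P3 3, P6 4, P8 4, P1 3, P7 5, P2 18, P5 4, P4 4 (total 45).
P7 receives 5.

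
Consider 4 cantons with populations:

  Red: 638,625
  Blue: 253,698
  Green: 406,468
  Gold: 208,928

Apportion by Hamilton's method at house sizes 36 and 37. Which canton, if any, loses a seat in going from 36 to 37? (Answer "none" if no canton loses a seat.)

At 36 seats: Red 15, Blue 6, Green 10, Gold 5.
At 37 seats: Red 16, Blue 6, Green 10, Gold 5.
No canton's allocation decreased.

none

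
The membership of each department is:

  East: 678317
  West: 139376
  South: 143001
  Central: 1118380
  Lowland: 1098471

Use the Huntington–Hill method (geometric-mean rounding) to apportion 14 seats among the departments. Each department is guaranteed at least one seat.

East 3, West 1, South 1, Central 5, Lowland 4

With divisor 247851: modified quotas East 2.737, West 0.562, South 0.577, Central 4.512, Lowland 4.432.
Geometric-mean thresholds: East √(2·3)=2.449, West (min 1), South (min 1), Central √(4·5)=4.472, Lowland √(4·5)=4.472.
Each quota rounded against its threshold gives East 3, West 1, South 1, Central 5, Lowland 4 (total 14).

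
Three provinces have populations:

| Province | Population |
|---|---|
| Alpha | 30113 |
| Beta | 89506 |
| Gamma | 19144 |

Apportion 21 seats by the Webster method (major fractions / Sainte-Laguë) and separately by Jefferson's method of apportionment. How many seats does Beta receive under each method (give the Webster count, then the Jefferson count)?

13 and 14

Webster: Alpha 5, Beta 13, Gamma 3.
Jefferson: Alpha 4, Beta 14, Gamma 3.
Beta gets 13 under Webster and 14 under Jefferson.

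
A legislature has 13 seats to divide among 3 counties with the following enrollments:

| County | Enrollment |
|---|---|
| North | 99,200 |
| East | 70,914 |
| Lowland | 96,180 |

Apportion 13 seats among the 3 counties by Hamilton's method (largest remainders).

North=5, East=3, Lowland=5

The standard divisor is 266294/13 ≈ 20484.154.
Standard quotas: North 4.8428, East 3.4619, Lowland 4.6953.
Lower quotas: North 4, East 3, Lowland 4 (sum 11, leaving 2 seats).
Remainders in descending order: North 0.8428, Lowland 0.6953, East 0.4619.
The surplus seats go to North, Lowland.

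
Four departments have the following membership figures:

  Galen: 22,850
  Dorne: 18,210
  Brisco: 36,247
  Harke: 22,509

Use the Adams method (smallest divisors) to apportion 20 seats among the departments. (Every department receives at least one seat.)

Standard divisor 99816/20 ≈ 4990.8; standard quotas: Galen 4.578, Dorne 3.649, Brisco 7.263, Harke 4.510.
Rounding up gives 5, 4, 8, 5 = 22 seats, so the divisor must be adjusted.
With modified divisor 5670: modified quotas Galen 4.030, Dorne 3.212, Brisco 6.393, Harke 3.970.
Rounding up: Galen 5, Dorne 4, Brisco 7, Harke 4 (total 20).

Galen 5, Dorne 4, Brisco 7, Harke 4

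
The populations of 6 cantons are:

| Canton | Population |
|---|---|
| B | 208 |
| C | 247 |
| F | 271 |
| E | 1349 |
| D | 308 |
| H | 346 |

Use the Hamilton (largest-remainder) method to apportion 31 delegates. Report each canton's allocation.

Standard divisor: 2729 ÷ 31 ≈ 88.032.
Standard quotas: B 2.363, C 2.806, F 3.078, E 15.324, D 3.499, H 3.930.
Lower quotas: B 2, C 2, F 3, E 15, D 3, H 3 (sum 28, leaving 3 seats).
Remainders in descending order: H 0.930, C 0.806, D 0.499, B 0.363, E 0.324, F 0.078.
Largest remainders: H, C, D receive the extra seats.

B: 2, C: 3, F: 3, E: 15, D: 4, H: 4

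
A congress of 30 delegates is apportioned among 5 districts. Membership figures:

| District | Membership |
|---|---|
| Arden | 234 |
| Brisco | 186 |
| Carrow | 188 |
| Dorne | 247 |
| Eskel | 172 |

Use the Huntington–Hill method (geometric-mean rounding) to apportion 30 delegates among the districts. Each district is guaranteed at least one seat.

With divisor 34: modified quotas Arden 6.882, Brisco 5.471, Carrow 5.529, Dorne 7.265, Eskel 5.059.
Geometric-mean thresholds: Arden √(6·7)=6.481, Brisco √(5·6)=5.477, Carrow √(5·6)=5.477, Dorne √(7·8)=7.483, Eskel √(5·6)=5.477.
Each quota rounded against its threshold gives Arden 7, Brisco 5, Carrow 6, Dorne 7, Eskel 5 (total 30).

Arden: 7, Brisco: 5, Carrow: 6, Dorne: 7, Eskel: 5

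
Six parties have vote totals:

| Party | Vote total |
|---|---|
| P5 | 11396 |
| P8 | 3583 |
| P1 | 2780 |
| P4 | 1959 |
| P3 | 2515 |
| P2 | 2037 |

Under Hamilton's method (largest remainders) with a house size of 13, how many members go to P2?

1

The standard divisor is 24270/13 ≈ 1866.923.
Standard quotas: P5 6.1042, P8 1.9192, P1 1.4891, P4 1.0493, P3 1.3471, P2 1.0911.
Lower quotas: P5 6, P8 1, P1 1, P4 1, P3 1, P2 1 (sum 11, leaving 2 seats).
Remainders in descending order: P8 0.9192, P1 0.4891, P3 0.3471, P5 0.1042, P2 0.0911, P4 0.0493.
Largest remainders: P8, P1 receive the extra seats.
P2 receives 1.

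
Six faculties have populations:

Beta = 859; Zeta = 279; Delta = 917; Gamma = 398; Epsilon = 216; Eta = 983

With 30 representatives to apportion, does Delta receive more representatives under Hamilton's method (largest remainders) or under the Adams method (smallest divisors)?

Hamilton

Hamilton: Beta 7, Zeta 2, Delta 8, Gamma 3, Epsilon 2, Eta 8.
Adams: Beta 7, Zeta 3, Delta 7, Gamma 3, Epsilon 2, Eta 8.
Delta gets 8 under Hamilton and 7 under Adams.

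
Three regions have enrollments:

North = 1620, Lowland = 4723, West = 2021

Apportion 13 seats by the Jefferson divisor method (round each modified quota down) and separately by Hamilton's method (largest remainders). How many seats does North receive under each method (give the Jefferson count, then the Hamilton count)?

Jefferson: North 2, Lowland 8, West 3.
Hamilton: North 3, Lowland 7, West 3.
North gets 2 under Jefferson and 3 under Hamilton.

2 and 3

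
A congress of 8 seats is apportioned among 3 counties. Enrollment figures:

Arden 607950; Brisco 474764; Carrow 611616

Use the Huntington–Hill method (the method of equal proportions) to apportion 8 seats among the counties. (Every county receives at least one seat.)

With divisor 221008: modified quotas Arden 2.751, Brisco 2.148, Carrow 2.767.
Geometric-mean thresholds: Arden √(2·3)=2.449, Brisco √(2·3)=2.449, Carrow √(2·3)=2.449.
Each quota rounded against its threshold gives Arden 3, Brisco 2, Carrow 3 (total 8).

Arden 3, Brisco 2, Carrow 3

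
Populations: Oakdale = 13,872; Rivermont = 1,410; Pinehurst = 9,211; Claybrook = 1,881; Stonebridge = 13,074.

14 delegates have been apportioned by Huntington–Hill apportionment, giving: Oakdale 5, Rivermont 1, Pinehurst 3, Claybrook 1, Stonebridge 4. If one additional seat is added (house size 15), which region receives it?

Stonebridge

Priority for the next seat is population ÷ (√(s·(s+1))).
Priorities: Oakdale 2532.669, Rivermont 997.021, Pinehurst 2658.987, Claybrook 1330.068, Stonebridge 2923.435.
Highest priority: Stonebridge.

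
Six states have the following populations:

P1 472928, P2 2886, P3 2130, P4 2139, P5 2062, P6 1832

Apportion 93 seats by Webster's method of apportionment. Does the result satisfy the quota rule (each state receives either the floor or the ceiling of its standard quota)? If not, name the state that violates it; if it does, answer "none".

P1

Standard quotas: P1 90.877, P2 0.555, P3 0.409, P4 0.411, P5 0.396, P6 0.352.
Webster allocation: P1 92, P2 1, P3 0, P4 0, P5 0, P6 0.
P1 has quota 90.877 (lower 90, upper 91) but receives 92 — outside the quota interval.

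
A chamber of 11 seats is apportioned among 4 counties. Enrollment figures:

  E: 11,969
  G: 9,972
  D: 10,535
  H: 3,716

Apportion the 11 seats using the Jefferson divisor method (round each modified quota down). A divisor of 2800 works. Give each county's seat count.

With modified divisor 2800: modified quotas E 4.275, G 3.561, D 3.763, H 1.327.
Rounding down: E 4, G 3, D 3, H 1 (total 11).

E 4; G 3; D 3; H 1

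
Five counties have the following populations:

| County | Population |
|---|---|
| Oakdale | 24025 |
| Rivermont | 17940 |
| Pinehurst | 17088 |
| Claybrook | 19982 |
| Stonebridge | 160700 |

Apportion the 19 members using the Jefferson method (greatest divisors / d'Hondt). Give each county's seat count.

Oakdale 2, Rivermont 1, Pinehurst 1, Claybrook 1, Stonebridge 14

Standard divisor 239735/19 ≈ 12617.632; standard quotas: Oakdale 1.904, Rivermont 1.422, Pinehurst 1.354, Claybrook 1.584, Stonebridge 12.736.
Rounding down gives 1, 1, 1, 1, 12 = 16 seats, so the divisor must be adjusted.
With modified divisor 11100: modified quotas Oakdale 2.164, Rivermont 1.616, Pinehurst 1.539, Claybrook 1.800, Stonebridge 14.477.
Rounding down: Oakdale 2, Rivermont 1, Pinehurst 1, Claybrook 1, Stonebridge 14 (total 19).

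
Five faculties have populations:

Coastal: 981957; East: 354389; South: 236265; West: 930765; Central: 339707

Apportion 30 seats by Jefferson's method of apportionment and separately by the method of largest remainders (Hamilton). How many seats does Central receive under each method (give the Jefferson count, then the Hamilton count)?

Jefferson: Coastal 11, East 4, South 2, West 10, Central 3.
Hamilton: Coastal 10, East 4, South 2, West 10, Central 4.
Central gets 3 under Jefferson and 4 under Hamilton.

3 and 4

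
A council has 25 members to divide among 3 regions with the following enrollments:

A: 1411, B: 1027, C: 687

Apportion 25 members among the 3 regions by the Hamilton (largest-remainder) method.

A=11, B=8, C=6

The standard divisor is 3125/25 = 125.
Standard quotas: A 11.288, B 8.216, C 5.496.
Lower quotas: A 11, B 8, C 5 (sum 24, leaving 1 seat).
Remainders in descending order: C 0.496, A 0.288, B 0.216.
The surplus seat goes to C.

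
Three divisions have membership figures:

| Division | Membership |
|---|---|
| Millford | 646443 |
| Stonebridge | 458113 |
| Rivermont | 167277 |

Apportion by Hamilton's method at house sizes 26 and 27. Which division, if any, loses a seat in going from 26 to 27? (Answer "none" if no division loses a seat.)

At 26 seats: Millford 13, Stonebridge 9, Rivermont 4.
At 27 seats: Millford 14, Stonebridge 10, Rivermont 3.
Rivermont drops from 4 to 3.

Rivermont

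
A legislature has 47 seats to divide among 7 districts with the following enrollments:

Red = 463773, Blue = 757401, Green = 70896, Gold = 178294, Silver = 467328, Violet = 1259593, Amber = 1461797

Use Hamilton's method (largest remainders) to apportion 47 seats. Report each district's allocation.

Red 4, Blue 7, Green 1, Gold 2, Silver 5, Violet 13, Amber 15

Standard divisor: 4659082 ÷ 47 ≈ 99129.404.
Standard quotas: Red 4.6785, Blue 7.6405, Green 0.7152, Gold 1.7986, Silver 4.7143, Violet 12.7066, Amber 14.7464.
Lower quotas: Red 4, Blue 7, Green 0, Gold 1, Silver 4, Violet 12, Amber 14 (sum 42, leaving 5 seats).
Remainders in descending order: Gold 0.7986, Amber 0.7464, Green 0.7152, Silver 0.7143, Violet 0.7066, Red 0.6785, Blue 0.6405.
Largest remainders: Gold, Amber, Green, Silver, Violet receive the extra seats.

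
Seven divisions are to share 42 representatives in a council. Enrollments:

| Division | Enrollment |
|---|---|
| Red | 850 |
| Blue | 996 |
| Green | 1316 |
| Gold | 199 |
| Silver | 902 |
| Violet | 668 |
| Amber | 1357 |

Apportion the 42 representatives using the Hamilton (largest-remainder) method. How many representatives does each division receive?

Red=6; Blue=7; Green=9; Gold=1; Silver=6; Violet=4; Amber=9

Standard divisor: 6288 ÷ 42 ≈ 149.714.
Standard quotas: Red 5.677, Blue 6.653, Green 8.790, Gold 1.329, Silver 6.025, Violet 4.462, Amber 9.064.
Lower quotas: Red 5, Blue 6, Green 8, Gold 1, Silver 6, Violet 4, Amber 9 (sum 39, leaving 3 seats).
Remainders in descending order: Green 0.790, Red 0.677, Blue 0.653, Violet 0.462, Gold 0.329, Amber 0.064, Silver 0.025.
The surplus seats go to Green, Red, Blue.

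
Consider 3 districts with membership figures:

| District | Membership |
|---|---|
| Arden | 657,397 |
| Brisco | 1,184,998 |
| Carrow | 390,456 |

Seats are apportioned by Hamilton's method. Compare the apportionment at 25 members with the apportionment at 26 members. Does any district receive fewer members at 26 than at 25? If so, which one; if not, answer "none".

Carrow

At 25 seats: Arden 7, Brisco 13, Carrow 5.
At 26 seats: Arden 8, Brisco 14, Carrow 4.
Carrow drops from 5 to 4.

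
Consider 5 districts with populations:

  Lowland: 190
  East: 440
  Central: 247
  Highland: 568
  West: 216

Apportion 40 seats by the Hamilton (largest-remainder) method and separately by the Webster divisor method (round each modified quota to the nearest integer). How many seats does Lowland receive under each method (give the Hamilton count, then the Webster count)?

4 and 5

Hamilton: Lowland 4, East 11, Central 6, Highland 14, West 5.
Webster: Lowland 5, East 10, Central 6, Highland 14, West 5.
Lowland gets 4 under Hamilton and 5 under Webster.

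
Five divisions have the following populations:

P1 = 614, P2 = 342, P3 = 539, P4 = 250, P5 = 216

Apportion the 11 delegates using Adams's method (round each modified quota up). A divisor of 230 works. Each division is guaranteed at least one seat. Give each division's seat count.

P1=3, P2=2, P3=3, P4=2, P5=1

With modified divisor 230: modified quotas P1 2.670, P2 1.487, P3 2.343, P4 1.087, P5 0.939.
Rounding up: P1 3, P2 2, P3 3, P4 2, P5 1 (total 11).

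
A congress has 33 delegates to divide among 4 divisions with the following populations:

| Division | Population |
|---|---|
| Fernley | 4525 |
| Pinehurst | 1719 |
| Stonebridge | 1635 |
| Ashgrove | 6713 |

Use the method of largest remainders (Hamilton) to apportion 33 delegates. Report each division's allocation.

The standard divisor is 14592/33 ≈ 442.182.
Standard quotas: Fernley 10.2333, Pinehurst 3.8875, Stonebridge 3.6976, Ashgrove 15.1815.
Lower quotas: Fernley 10, Pinehurst 3, Stonebridge 3, Ashgrove 15 (sum 31, leaving 2 seats).
Remainders in descending order: Pinehurst 0.8875, Stonebridge 0.6976, Fernley 0.2333, Ashgrove 0.1815.
The surplus seats go to Pinehurst, Stonebridge.

Fernley 10, Pinehurst 4, Stonebridge 4, Ashgrove 15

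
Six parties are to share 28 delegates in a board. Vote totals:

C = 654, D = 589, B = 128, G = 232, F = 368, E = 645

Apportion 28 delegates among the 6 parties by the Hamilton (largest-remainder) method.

C 7; D 6; B 1; G 3; F 4; E 7

The standard divisor is 2616/28 ≈ 93.429.
Standard quotas: C 7.000, D 6.304, B 1.370, G 2.483, F 3.939, E 6.904.
Lower quotas: C 7, D 6, B 1, G 2, F 3, E 6 (sum 25, leaving 3 seats).
Remainders in descending order: F 0.939, E 0.904, G 0.483, B 0.370, D 0.304, C 0.000.
The surplus seats go to F, E, G.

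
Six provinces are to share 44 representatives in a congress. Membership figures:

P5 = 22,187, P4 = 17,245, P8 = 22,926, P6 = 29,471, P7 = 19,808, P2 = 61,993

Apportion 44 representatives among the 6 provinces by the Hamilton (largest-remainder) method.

Total 173630; standard divisor 173630/44 ≈ 3946.136.
Standard quotas: P5 5.6225, P4 4.3701, P8 5.8097, P6 7.4683, P7 5.0196, P2 15.7098.
Lower quotas: P5 5, P4 4, P8 5, P6 7, P7 5, P2 15 (sum 41, leaving 3 seats).
Remainders in descending order: P8 0.8097, P2 0.7098, P5 0.6225, P6 0.4683, P4 0.3701, P7 0.0196.
The surplus seats go to P8, P2, P5.

P5 6; P4 4; P8 6; P6 7; P7 5; P2 16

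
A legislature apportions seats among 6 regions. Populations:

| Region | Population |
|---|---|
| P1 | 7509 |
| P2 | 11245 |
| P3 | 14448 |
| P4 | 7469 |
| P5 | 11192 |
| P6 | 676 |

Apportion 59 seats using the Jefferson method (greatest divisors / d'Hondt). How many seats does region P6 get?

Standard divisor 52539/59 ≈ 890.492; standard quotas: P1 8.432, P2 12.628, P3 16.225, P4 8.388, P5 12.568, P6 0.759.
Rounding down gives 8, 12, 16, 8, 12, 0 = 56 seats, so the divisor must be adjusted.
With modified divisor 840: modified quotas P1 8.939, P2 13.387, P3 17.200, P4 8.892, P5 13.324, P6 0.805.
Rounding down: P1 8, P2 13, P3 17, P4 8, P5 13, P6 0 (total 59).
P6 receives 0.

0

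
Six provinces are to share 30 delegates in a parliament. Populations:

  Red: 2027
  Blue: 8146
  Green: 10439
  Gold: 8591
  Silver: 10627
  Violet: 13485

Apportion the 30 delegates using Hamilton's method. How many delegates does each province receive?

The standard divisor is 53315/30 ≈ 1777.167.
Standard quotas: Red 1.1406, Blue 4.5837, Green 5.8740, Gold 4.8341, Silver 5.9797, Violet 7.5879.
Lower quotas: Red 1, Blue 4, Green 5, Gold 4, Silver 5, Violet 7 (sum 26, leaving 4 seats).
Remainders in descending order: Silver 0.9797, Green 0.8740, Gold 0.8341, Violet 0.5879, Blue 0.5837, Red 0.1406.
Largest remainders: Silver, Green, Gold, Violet receive the extra seats.

Red=1, Blue=4, Green=6, Gold=5, Silver=6, Violet=8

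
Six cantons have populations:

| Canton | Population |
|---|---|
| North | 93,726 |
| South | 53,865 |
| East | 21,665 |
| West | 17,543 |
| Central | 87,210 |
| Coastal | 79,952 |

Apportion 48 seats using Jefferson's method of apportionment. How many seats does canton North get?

13

Standard divisor 353961/48 ≈ 7374.188; standard quotas: North 12.710, South 7.305, East 2.938, West 2.379, Central 11.826, Coastal 10.842.
Rounding down gives 12, 7, 2, 2, 11, 10 = 44 seats, so the divisor must be adjusted.
With modified divisor 7000: modified quotas North 13.389, South 7.695, East 3.095, West 2.506, Central 12.459, Coastal 11.422.
Rounding down: North 13, South 7, East 3, West 2, Central 12, Coastal 11 (total 48).
North receives 13.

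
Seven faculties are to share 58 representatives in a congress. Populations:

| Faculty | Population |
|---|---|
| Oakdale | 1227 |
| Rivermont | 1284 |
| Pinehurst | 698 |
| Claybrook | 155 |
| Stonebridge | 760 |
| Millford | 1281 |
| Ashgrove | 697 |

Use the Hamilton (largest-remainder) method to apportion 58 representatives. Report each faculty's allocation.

Standard divisor: 6102 ÷ 58 ≈ 105.207.
Standard quotas: Oakdale 11.663, Rivermont 12.205, Pinehurst 6.635, Claybrook 1.473, Stonebridge 7.224, Millford 12.176, Ashgrove 6.625.
Lower quotas: Oakdale 11, Rivermont 12, Pinehurst 6, Claybrook 1, Stonebridge 7, Millford 12, Ashgrove 6 (sum 55, leaving 3 seats).
Remainders in descending order: Oakdale 0.663, Pinehurst 0.635, Ashgrove 0.625, Claybrook 0.473, Stonebridge 0.224, Rivermont 0.205, Millford 0.176.
The surplus seats go to Oakdale, Pinehurst, Ashgrove.

Oakdale 12, Rivermont 12, Pinehurst 7, Claybrook 1, Stonebridge 7, Millford 12, Ashgrove 7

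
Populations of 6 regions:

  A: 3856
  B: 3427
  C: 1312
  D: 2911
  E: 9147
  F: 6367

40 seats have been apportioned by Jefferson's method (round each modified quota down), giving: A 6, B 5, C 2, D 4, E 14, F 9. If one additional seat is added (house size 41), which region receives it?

F

Priority for the next seat is population ÷ (current seats + 1).
Priorities: A 550.857, B 571.167, C 437.333, D 582.200, E 609.800, F 636.700.
Highest priority: F.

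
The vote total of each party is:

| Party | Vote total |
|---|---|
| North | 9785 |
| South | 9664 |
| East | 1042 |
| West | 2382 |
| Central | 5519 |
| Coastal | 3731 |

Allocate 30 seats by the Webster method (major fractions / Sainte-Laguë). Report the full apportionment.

Standard divisor 32123/30 ≈ 1070.767; standard quotas: North 9.138, South 9.025, East 0.973, West 2.225, Central 5.154, Coastal 3.484.
Rounding to the nearest integer gives 9, 9, 1, 2, 5, 3 = 29 seats, so the divisor must be adjusted.
With modified divisor 1050: modified quotas North 9.319, South 9.204, East 0.992, West 2.269, Central 5.256, Coastal 3.553.
Rounding to the nearest integer: North 9, South 9, East 1, West 2, Central 5, Coastal 4 (total 30).

North: 9, South: 9, East: 1, West: 2, Central: 5, Coastal: 4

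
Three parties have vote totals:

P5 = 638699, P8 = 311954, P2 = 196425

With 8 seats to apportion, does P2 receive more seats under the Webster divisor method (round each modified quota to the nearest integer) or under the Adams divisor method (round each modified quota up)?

Webster: P5 5, P8 2, P2 1.
Adams: P5 4, P8 2, P2 2.
P2 gets 1 under Webster and 2 under Adams.

Adams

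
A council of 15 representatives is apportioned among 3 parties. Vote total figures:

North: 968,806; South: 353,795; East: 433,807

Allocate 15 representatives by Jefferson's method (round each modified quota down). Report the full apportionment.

North: 8, South: 3, East: 4

Standard divisor 1756408/15 ≈ 117093.867; standard quotas: North 8.274, South 3.021, East 3.705.
Rounding down gives 8, 3, 3 = 14 seats, so the divisor must be adjusted.
With modified divisor 107887: modified quotas North 8.980, South 3.279, East 4.021.
Rounding down: North 8, South 3, East 4 (total 15).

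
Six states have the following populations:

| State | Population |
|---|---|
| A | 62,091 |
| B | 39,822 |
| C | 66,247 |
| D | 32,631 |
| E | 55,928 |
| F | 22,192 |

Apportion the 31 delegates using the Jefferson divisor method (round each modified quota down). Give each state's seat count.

A: 7, B: 4, C: 8, D: 4, E: 6, F: 2

Standard divisor 278911/31 ≈ 8997.129; standard quotas: A 6.901, B 4.426, C 7.363, D 3.627, E 6.216, F 2.467.
Rounding down gives 6, 4, 7, 3, 6, 2 = 28 seats, so the divisor must be adjusted.
With modified divisor 8100: modified quotas A 7.666, B 4.916, C 8.179, D 4.029, E 6.905, F 2.740.
Rounding down: A 7, B 4, C 8, D 4, E 6, F 2 (total 31).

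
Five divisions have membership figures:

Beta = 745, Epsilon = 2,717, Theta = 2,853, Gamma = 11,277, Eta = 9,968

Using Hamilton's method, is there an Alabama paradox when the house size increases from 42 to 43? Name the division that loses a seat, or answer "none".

At 42 seats: Beta 1, Epsilon 4, Theta 5, Gamma 17, Eta 15.
At 43 seats: Beta 1, Epsilon 4, Theta 4, Gamma 18, Eta 16.
Theta drops from 5 to 4.

Theta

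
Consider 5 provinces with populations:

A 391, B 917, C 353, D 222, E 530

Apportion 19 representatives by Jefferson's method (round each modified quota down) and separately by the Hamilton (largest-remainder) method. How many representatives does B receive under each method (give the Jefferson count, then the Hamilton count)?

Jefferson: A 3, B 8, C 3, D 1, E 4.
Hamilton: A 3, B 7, C 3, D 2, E 4.
B gets 8 under Jefferson and 7 under Hamilton.

8 and 7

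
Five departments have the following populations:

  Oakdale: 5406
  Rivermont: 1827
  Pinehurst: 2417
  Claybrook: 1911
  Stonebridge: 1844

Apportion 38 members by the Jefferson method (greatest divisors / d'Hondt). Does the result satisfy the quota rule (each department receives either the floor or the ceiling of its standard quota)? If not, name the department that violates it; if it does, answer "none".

Standard quotas: Oakdale 15.325, Rivermont 5.179, Pinehurst 6.852, Claybrook 5.417, Stonebridge 5.227.
Jefferson allocation: Oakdale 16, Rivermont 5, Pinehurst 7, Claybrook 5, Stonebridge 5.
Every allocation lies between the lower and upper quota.

none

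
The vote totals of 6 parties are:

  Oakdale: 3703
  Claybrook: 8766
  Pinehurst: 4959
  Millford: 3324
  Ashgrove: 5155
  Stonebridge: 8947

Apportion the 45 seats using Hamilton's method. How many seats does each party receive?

Standard divisor: 34854 ÷ 45 ≈ 774.533.
Standard quotas: Oakdale 4.7809, Claybrook 11.3178, Pinehurst 6.4026, Millford 4.2916, Ashgrove 6.6556, Stonebridge 11.5515.
Lower quotas: Oakdale 4, Claybrook 11, Pinehurst 6, Millford 4, Ashgrove 6, Stonebridge 11 (sum 42, leaving 3 seats).
Remainders in descending order: Oakdale 0.7809, Ashgrove 0.6556, Stonebridge 0.5515, Pinehurst 0.4026, Claybrook 0.3178, Millford 0.2916.
The surplus seats go to Oakdale, Ashgrove, Stonebridge.

Oakdale 5; Claybrook 11; Pinehurst 6; Millford 4; Ashgrove 7; Stonebridge 12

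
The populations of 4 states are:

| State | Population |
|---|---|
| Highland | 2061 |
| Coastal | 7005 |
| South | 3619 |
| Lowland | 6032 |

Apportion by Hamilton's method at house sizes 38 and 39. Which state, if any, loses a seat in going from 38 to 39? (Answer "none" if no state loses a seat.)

At 38 seats: Highland 4, Coastal 14, South 8, Lowland 12.
At 39 seats: Highland 4, Coastal 15, South 7, Lowland 13.
South drops from 8 to 7.

South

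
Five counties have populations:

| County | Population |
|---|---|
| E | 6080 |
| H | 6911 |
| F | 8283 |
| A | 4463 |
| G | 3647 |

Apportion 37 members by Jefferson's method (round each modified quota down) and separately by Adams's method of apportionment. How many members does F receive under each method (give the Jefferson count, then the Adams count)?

Jefferson: E 8, H 9, F 11, A 5, G 4.
Adams: E 8, H 8, F 10, A 6, G 5.
F gets 11 under Jefferson and 10 under Adams.

11 and 10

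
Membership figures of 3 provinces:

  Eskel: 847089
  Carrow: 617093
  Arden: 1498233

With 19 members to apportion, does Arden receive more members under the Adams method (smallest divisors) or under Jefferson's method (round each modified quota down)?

Jefferson

Adams: Eskel 6, Carrow 4, Arden 9.
Jefferson: Eskel 5, Carrow 4, Arden 10.
Arden gets 9 under Adams and 10 under Jefferson.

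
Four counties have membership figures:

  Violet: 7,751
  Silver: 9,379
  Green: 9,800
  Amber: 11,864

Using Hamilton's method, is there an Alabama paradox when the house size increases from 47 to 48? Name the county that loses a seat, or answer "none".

At 47 seats: Violet 10, Silver 11, Green 12, Amber 14.
At 48 seats: Violet 9, Silver 12, Green 12, Amber 15.
Violet drops from 10 to 9.

Violet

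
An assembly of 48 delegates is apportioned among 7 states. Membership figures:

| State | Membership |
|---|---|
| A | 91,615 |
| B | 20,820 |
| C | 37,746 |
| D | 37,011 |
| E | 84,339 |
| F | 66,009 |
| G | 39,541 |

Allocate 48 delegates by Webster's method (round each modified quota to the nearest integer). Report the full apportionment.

A 11; B 3; C 5; D 5; E 11; F 8; G 5

Standard divisor 377081/48 ≈ 7855.854; standard quotas: A 11.662, B 2.650, C 4.805, D 4.711, E 10.736, F 8.403, G 5.033.
Rounding to the nearest integer gives 12, 3, 5, 5, 11, 8, 5 = 49 seats, so the divisor must be adjusted.
With modified divisor 8000: modified quotas A 11.452, B 2.603, C 4.718, D 4.626, E 10.542, F 8.251, G 4.943.
Rounding to the nearest integer: A 11, B 3, C 5, D 5, E 11, F 8, G 5 (total 48).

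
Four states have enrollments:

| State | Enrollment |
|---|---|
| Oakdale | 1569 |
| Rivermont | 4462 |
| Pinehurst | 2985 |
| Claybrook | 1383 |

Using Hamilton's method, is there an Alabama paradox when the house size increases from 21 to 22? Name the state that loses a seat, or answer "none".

none

At 21 seats: Oakdale 3, Rivermont 9, Pinehurst 6, Claybrook 3.
At 22 seats: Oakdale 3, Rivermont 10, Pinehurst 6, Claybrook 3.
No state's allocation decreased.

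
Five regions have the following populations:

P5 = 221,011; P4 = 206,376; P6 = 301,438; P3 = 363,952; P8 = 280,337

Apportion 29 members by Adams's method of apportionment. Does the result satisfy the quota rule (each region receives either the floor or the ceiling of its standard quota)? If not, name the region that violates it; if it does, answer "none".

Standard quotas: P5 4.668, P4 4.359, P6 6.366, P3 7.687, P8 5.921.
Adams allocation: P5 5, P4 4, P6 6, P3 8, P8 6.
Every allocation lies between the lower and upper quota.

none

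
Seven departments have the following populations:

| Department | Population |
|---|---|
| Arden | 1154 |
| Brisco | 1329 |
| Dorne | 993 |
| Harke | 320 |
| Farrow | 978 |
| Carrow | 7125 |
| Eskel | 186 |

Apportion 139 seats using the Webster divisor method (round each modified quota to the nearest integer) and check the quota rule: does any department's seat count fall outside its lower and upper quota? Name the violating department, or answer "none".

Carrow

Standard quotas: Arden 13.273, Brisco 15.286, Dorne 11.421, Harke 3.681, Farrow 11.249, Carrow 81.951, Eskel 2.139.
Webster allocation: Arden 13, Brisco 15, Dorne 11, Harke 4, Farrow 11, Carrow 83, Eskel 2.
Carrow has quota 81.951 (lower 81, upper 82) but receives 83 — outside the quota interval.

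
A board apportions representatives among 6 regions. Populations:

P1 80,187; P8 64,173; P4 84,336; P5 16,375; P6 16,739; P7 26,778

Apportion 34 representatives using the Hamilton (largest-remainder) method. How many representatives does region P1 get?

Total 288588; standard divisor 288588/34 ≈ 8487.882.
Standard quotas: P1 9.4472, P8 7.5605, P4 9.9360, P5 1.9292, P6 1.9721, P7 3.1549.
Lower quotas: P1 9, P8 7, P4 9, P5 1, P6 1, P7 3 (sum 30, leaving 4 seats).
Remainders in descending order: P6 0.9721, P4 0.9360, P5 0.9292, P8 0.5605, P1 0.4472, P7 0.1549.
The surplus seats go to P6, P4, P5, P8.
P1 receives 9.

9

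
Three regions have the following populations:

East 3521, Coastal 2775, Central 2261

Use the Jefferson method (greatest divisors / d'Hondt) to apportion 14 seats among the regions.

Standard divisor 8557/14 ≈ 611.214; standard quotas: East 5.761, Coastal 4.540, Central 3.699.
Rounding down gives 5, 4, 3 = 12 seats, so the divisor must be adjusted.
With modified divisor 560: modified quotas East 6.287, Coastal 4.955, Central 4.037.
Rounding down: East 6, Coastal 4, Central 4 (total 14).

East: 6, Coastal: 4, Central: 4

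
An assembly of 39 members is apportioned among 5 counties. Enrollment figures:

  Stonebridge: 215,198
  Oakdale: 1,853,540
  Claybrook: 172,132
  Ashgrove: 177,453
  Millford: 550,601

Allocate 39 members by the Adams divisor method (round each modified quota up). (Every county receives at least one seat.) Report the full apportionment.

Standard divisor 2968924/39 ≈ 76126.256; standard quotas: Stonebridge 2.827, Oakdale 24.348, Claybrook 2.261, Ashgrove 2.331, Millford 7.233.
Rounding up gives 3, 25, 3, 3, 8 = 42 seats, so the divisor must be adjusted.
With modified divisor 82400: modified quotas Stonebridge 2.612, Oakdale 22.494, Claybrook 2.089, Ashgrove 2.154, Millford 6.682.
Rounding up: Stonebridge 3, Oakdale 23, Claybrook 3, Ashgrove 3, Millford 7 (total 39).

Stonebridge: 3, Oakdale: 23, Claybrook: 3, Ashgrove: 3, Millford: 7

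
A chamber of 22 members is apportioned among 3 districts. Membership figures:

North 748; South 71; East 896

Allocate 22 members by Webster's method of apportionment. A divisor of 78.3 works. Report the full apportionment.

With modified divisor 78.3: modified quotas North 9.553, South 0.907, East 11.443.
Rounding to the nearest integer: North 10, South 1, East 11 (total 22).

North 10, South 1, East 11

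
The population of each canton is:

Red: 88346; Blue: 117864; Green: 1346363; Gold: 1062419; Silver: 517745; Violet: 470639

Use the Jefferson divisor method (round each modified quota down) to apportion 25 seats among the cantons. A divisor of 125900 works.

Red: 0, Blue: 0, Green: 10, Gold: 8, Silver: 4, Violet: 3

With modified divisor 125900: modified quotas Red 0.702, Blue 0.936, Green 10.694, Gold 8.439, Silver 4.112, Violet 3.738.
Rounding down: Red 0, Blue 0, Green 10, Gold 8, Silver 4, Violet 3 (total 25).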